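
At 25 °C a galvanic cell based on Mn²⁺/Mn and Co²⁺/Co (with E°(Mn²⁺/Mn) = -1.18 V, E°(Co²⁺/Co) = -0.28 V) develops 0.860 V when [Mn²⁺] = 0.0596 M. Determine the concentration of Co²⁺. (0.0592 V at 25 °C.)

0.0027 M

From the Nernst equation, log Q = n(E° − E)/0.0592 = 2(0.90 − 0.860)/0.0592 = 1.351, so Q = 22.5.
With Q = [Mn²⁺]/[Co²⁺] and the known concentrations, [Co²⁺] in the denominator gives [Co²⁺] = 0.0027 M.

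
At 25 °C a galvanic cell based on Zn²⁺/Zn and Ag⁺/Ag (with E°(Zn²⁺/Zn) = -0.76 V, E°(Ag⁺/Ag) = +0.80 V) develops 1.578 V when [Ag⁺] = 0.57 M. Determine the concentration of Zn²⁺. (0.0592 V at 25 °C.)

From the Nernst equation, log Q = n(E° − E)/0.0592 = 2(1.56 − 1.578)/0.0592 = -0.608, so Q = 0.247.
With Q = [Zn²⁺]/[Ag⁺]^2 and the known concentrations, [Zn²⁺] in the numerator gives [Zn²⁺] = 0.08 M.

0.08 M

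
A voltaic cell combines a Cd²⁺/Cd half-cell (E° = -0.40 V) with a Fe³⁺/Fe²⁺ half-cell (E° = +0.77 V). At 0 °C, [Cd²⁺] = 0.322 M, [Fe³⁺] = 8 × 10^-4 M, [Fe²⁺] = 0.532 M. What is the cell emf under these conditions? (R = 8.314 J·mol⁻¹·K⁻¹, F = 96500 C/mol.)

The Fe³⁺/Fe²⁺ couple has the higher reduction potential and acts as the cathode, so E°_cell = +0.77 − (-0.40) = 1.17 V.
Balancing electrons gives n = 2; the reaction quotient is Q = [Cd²⁺]·[Fe²⁺]^2/[Fe³⁺]^2 = 1.42 × 10^5.
E = E° − (RT/nF) ln Q = 1.17 − (8.314×273)/(2×96500) × (11.866) = 1.170 − 0.140 = 1.030 V.

1.03 V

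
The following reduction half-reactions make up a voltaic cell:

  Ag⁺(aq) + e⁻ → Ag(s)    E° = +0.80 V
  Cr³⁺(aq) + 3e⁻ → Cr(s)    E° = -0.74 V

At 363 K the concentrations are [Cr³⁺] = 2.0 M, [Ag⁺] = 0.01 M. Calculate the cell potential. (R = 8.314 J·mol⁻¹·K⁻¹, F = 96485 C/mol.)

1.39 V

The Ag⁺/Ag couple has the higher reduction potential and acts as the cathode, so E°_cell = +0.80 − (-0.74) = 1.54 V.
Balancing electrons gives n = 3; the reaction quotient is Q = [Cr³⁺]/[Ag⁺]^3 = 2 × 10^6.
E = E° − (RT/nF) ln Q = 1.54 − (8.314×363)/(3×96485) × (14.509) = 1.540 − 0.151 = 1.389 V.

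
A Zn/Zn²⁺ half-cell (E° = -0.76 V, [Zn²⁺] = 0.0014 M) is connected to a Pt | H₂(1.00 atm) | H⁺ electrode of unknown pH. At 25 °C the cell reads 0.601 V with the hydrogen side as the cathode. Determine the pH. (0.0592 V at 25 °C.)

E°_cell = 0.76 V and n = 2.
log Q = n(E° − E)/0.0592 = 2×(0.76 − 0.601)/0.0592 = 5.372.
With Q = [Zn²⁺]·P(H₂) / [H⁺]^2, solving for [H⁺] gives log[H⁺] = -4.113, so pH = 4.11.

pH = 4.11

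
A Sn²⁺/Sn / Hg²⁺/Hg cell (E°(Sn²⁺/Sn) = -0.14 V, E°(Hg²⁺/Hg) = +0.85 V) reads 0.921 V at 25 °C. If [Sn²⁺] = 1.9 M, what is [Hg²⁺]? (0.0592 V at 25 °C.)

0.0089 M

From the Nernst equation, log Q = n(E° − E)/0.0592 = 2(0.99 − 0.921)/0.0592 = 2.331, so Q = 214.
With Q = [Sn²⁺]/[Hg²⁺] and the known concentrations, [Hg²⁺] in the denominator gives [Hg²⁺] = 0.0089 M.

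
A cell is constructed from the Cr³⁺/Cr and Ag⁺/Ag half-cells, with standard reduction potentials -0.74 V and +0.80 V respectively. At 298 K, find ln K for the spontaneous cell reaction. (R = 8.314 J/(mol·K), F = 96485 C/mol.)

E°_cell = +0.80 − (-0.74) = 1.54 V, with n = 3 electrons transferred.
At equilibrium E = 0, so the Nernst equation gives ln K = nFE°/RT = (3)(96485)(1.54)/((8.314)(298)) = 179.92.

ln K = 179.9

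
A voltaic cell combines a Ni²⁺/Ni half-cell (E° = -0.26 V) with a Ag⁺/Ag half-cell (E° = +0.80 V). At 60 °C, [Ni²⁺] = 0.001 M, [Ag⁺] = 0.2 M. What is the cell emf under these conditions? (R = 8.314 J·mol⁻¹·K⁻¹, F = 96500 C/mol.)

1.11 V

The Ag⁺/Ag couple has the higher reduction potential and acts as the cathode, so E°_cell = +0.80 − (-0.26) = 1.06 V.
Balancing electrons gives n = 2; the reaction quotient is Q = [Ni²⁺]/[Ag⁺]^2 = 0.0250.
E = E° − (RT/nF) ln Q = 1.06 − (8.314×333)/(2×96500) × (-3.689) = 1.060 + 0.053 = 1.113 V.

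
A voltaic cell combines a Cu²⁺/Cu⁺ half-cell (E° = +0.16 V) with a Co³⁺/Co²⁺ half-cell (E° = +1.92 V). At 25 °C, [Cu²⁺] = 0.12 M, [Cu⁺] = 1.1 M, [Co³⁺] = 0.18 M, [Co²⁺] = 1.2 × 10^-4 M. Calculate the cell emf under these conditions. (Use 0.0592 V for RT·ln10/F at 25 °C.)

2.00 V

The Co³⁺/Co²⁺ couple has the higher reduction potential and acts as the cathode, so E°_cell = +1.92 − (+0.16) = 1.76 V.
Balancing electrons gives n = 1; the reaction quotient is Q = [Cu²⁺]·[Co²⁺]/([Cu⁺]·[Co³⁺]) = 7.27 × 10^-5.
At 25 °C, E = E° − (0.0592/n) log Q = 1.76 − (0.0592/1)(-4.138) = 1.760 + 0.245 = 2.005 V.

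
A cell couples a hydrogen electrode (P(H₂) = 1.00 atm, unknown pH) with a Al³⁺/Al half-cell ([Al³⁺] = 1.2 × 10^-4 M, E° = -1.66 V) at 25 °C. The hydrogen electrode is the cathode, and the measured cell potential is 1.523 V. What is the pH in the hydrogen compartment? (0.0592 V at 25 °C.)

E°_cell = 1.66 V and n = 6.
log Q = n(E° − E)/0.0592 = 6×(1.66 − 1.523)/0.0592 = 13.885.
With Q = [Al³⁺]^2·P(H₂)^3 / [H⁺]^6, solving for [H⁺] gives log[H⁺] = -3.621, so pH = 3.62.

pH = 3.62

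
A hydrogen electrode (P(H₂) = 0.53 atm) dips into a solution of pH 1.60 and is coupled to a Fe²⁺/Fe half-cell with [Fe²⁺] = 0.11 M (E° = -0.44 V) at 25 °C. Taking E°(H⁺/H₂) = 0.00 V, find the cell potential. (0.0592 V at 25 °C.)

0.38 V

The hydrogen couple is the cathode, so E°_cell = 0.44 V; n = 2.
[H⁺] = 10^(−1.60) = 0.025 M, and Q = [Fe²⁺]·P(H₂) / [H⁺]^2 = 92.4.
E = E° − (0.0592/2) log Q = 0.44 − (0.0592/2)(1.966) = 0.382 V.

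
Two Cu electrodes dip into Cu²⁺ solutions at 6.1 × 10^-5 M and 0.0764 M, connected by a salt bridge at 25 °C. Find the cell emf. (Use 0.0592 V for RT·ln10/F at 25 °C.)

0.092 V

Both half-cells are Cu²⁺/Cu, so E°_cell = 0. The concentrated side is the cathode; the cell reaction moves Cu²⁺ from high to low concentration with n = 2.
Q = [Cu²⁺]_dilute/[Cu²⁺]_conc = 6.1 × 10^-5/0.0764 = 7.98 × 10^-4.
E = 0 − (0.0592/2) log Q = −(0.0592/2)(-3.098) = 0.0917 V.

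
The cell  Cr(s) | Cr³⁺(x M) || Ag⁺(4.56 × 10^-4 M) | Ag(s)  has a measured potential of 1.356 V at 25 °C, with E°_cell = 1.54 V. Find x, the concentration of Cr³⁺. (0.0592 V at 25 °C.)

From the Nernst equation, log Q = n(E° − E)/0.0592 = 3(1.54 − 1.356)/0.0592 = 9.324, so Q = 2.11 × 10^9.
With Q = [Cr³⁺]/[Ag⁺]^3 and the known concentrations, [Cr³⁺] in the numerator gives [Cr³⁺] = 0.2 M.

0.2 M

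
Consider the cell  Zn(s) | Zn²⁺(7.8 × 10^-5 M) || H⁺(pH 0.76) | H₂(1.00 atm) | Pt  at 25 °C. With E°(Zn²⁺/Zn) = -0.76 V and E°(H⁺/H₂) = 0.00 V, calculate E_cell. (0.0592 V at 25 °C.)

0.84 V

The hydrogen couple is the cathode, so E°_cell = 0.76 V; n = 2.
[H⁺] = 10^(−0.76) = 0.17 M, and Q = [Zn²⁺]·P(H₂) / [H⁺]^2 = 0.00258.
E = E° − (0.0592/2) log Q = 0.76 − (0.0592/2)(-2.588) = 0.837 V.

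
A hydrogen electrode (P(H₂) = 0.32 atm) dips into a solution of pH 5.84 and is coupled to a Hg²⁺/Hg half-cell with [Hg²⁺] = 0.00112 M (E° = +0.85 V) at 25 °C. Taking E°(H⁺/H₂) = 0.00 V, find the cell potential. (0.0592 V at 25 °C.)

The Hg²⁺/Hg couple is the cathode, so E°_cell = 0.85 V; n = 2.
[H⁺] = 10^(−5.84) = 1.4 × 10^-6 M, and Q = [H⁺]^2 / ([Hg²⁺]·P(H₂)) = 5.83 × 10^-9.
E = E° − (0.0592/2) log Q = 0.85 − (0.0592/2)(-8.234) = 1.094 V.

1.09 V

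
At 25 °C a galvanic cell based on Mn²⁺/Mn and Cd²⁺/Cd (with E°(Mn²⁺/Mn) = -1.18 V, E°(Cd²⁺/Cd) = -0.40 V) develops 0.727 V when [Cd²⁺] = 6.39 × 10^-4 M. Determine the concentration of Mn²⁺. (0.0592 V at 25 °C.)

0.039 M

From the Nernst equation, log Q = n(E° − E)/0.0592 = 2(0.78 − 0.727)/0.0592 = 1.791, so Q = 61.7.
With Q = [Mn²⁺]/[Cd²⁺] and the known concentrations, [Mn²⁺] in the numerator gives [Mn²⁺] = 0.039 M.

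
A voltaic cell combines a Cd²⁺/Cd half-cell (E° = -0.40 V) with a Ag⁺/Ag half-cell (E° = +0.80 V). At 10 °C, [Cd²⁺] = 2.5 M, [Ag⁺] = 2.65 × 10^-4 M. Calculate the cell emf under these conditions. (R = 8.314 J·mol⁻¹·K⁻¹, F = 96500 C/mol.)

0.988 V

The Ag⁺/Ag couple has the higher reduction potential and acts as the cathode, so E°_cell = +0.80 − (-0.40) = 1.20 V.
Balancing electrons gives n = 2; the reaction quotient is Q = [Cd²⁺]/[Ag⁺]^2 = 3.56 × 10^7.
E = E° − (RT/nF) ln Q = 1.20 − (8.314×283)/(2×96500) × (17.388) = 1.200 − 0.212 = 0.988 V.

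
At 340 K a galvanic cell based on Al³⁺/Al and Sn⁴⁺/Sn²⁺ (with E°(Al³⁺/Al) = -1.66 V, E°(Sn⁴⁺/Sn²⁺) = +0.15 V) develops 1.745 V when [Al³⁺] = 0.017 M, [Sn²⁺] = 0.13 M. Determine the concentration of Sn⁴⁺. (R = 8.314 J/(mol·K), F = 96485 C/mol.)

From the Nernst equation, ln Q = nF(E° − E)/RT = 6×96485×(1.81 − 1.745)/(8.314×340) = 13.312, so Q = 6.04 × 10^5.
With Q = [Al³⁺]^2·[Sn²⁺]^3/[Sn⁴⁺]^3 and the known concentrations, [Sn⁴⁺]^3 in the denominator gives [Sn⁴⁺] = 1 × 10^-4 M.

1 × 10^-4 M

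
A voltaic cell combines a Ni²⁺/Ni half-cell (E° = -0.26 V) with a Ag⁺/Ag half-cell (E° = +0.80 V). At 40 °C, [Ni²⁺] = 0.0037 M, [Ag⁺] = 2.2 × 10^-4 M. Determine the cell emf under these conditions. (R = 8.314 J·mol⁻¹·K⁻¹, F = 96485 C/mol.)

0.908 V

The Ag⁺/Ag couple has the higher reduction potential and acts as the cathode, so E°_cell = +0.80 − (-0.26) = 1.06 V.
Balancing electrons gives n = 2; the reaction quotient is Q = [Ni²⁺]/[Ag⁺]^2 = 7.64 × 10^4.
E = E° − (RT/nF) ln Q = 1.06 − (8.314×313)/(2×96485) × (11.244) = 1.060 − 0.152 = 0.908 V.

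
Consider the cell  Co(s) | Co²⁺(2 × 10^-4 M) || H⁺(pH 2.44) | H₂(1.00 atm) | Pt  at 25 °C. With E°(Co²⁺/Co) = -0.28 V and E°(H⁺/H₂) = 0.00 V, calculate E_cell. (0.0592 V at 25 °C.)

The hydrogen couple is the cathode, so E°_cell = 0.28 V; n = 2.
[H⁺] = 10^(−2.44) = 0.0036 M, and Q = [Co²⁺]·P(H₂) / [H⁺]^2 = 15.2.
E = E° − (0.0592/2) log Q = 0.28 − (0.0592/2)(1.181) = 0.245 V.

0.25 V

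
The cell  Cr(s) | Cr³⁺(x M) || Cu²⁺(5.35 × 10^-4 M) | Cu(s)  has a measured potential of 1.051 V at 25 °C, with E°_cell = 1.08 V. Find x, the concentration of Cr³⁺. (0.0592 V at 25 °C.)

From the Nernst equation, log Q = n(E° − E)/0.0592 = 6(1.08 − 1.051)/0.0592 = 2.939, so Q = 869.
With Q = [Cr³⁺]^2/[Cu²⁺]^3 and the known concentrations, [Cr³⁺]^2 in the numerator gives [Cr³⁺] = 3.6 × 10^-4 M.

3.6 × 10^-4 M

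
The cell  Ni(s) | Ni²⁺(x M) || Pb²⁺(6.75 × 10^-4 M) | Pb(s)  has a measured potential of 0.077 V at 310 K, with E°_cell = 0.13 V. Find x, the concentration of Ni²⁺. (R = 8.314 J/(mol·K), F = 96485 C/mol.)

0.036 M

From the Nernst equation, ln Q = nF(E° − E)/RT = 2×96485×(0.13 − 0.077)/(8.314×310) = 3.968, so Q = 52.9.
With Q = [Ni²⁺]/[Pb²⁺] and the known concentrations, [Ni²⁺] in the numerator gives [Ni²⁺] = 0.036 M.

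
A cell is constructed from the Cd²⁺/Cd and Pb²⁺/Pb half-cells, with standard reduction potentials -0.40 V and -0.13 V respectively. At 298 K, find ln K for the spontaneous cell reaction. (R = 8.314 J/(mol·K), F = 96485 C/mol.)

E°_cell = -0.13 − (-0.40) = 0.27 V, with n = 2 electrons transferred.
At equilibrium E = 0, so the Nernst equation gives ln K = nFE°/RT = (2)(96485)(0.27)/((8.314)(298)) = 21.03.

ln K = 21.0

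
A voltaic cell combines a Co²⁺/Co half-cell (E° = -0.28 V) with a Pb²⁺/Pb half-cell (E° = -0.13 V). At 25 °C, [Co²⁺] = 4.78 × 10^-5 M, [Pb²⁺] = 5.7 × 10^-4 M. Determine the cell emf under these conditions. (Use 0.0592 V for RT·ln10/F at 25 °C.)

0.182 V

The Pb²⁺/Pb couple has the higher reduction potential and acts as the cathode, so E°_cell = -0.13 − (-0.28) = 0.15 V.
Balancing electrons gives n = 2; the reaction quotient is Q = [Co²⁺]/[Pb²⁺] = 0.0839.
At 25 °C, E = E° − (0.0592/n) log Q = 0.15 − (0.0592/2)(-1.076) = 0.150 + 0.032 = 0.182 V.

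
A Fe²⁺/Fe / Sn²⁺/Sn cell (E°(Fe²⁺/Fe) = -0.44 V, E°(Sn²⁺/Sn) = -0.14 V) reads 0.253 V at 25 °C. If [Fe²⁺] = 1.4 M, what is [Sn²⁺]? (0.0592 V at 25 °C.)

0.036 M

From the Nernst equation, log Q = n(E° − E)/0.0592 = 2(0.30 − 0.253)/0.0592 = 1.588, so Q = 38.7.
With Q = [Fe²⁺]/[Sn²⁺] and the known concentrations, [Sn²⁺] in the denominator gives [Sn²⁺] = 0.036 M.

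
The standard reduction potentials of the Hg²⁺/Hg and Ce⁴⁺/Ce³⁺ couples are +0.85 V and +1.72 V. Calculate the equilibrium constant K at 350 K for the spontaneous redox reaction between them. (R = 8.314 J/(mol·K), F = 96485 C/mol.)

1.1 × 10^25

E°_cell = +1.72 − (+0.85) = 0.87 V, with n = 2 electrons transferred.
At equilibrium E = 0, so the Nernst equation gives ln K = nFE°/RT = (2)(96485)(0.87)/((8.314)(350)) = 57.69.
K = e^57.69 = 1.1 × 10^25.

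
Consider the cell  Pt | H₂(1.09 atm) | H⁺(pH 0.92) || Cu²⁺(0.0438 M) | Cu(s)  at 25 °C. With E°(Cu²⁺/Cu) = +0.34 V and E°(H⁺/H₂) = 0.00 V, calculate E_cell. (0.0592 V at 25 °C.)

0.36 V

The Cu²⁺/Cu couple is the cathode, so E°_cell = 0.34 V; n = 2.
[H⁺] = 10^(−0.92) = 0.12 M, and Q = [H⁺]^2 / ([Cu²⁺]·P(H₂)) = 0.303.
E = E° − (0.0592/2) log Q = 0.34 − (0.0592/2)(-0.519) = 0.355 V.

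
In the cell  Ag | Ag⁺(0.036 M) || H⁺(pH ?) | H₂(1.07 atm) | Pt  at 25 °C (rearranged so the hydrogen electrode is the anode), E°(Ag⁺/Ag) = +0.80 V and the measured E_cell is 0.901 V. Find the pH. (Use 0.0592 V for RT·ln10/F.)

pH = 3.14

E°_cell = 0.80 V and n = 2.
log Q = n(E° − E)/0.0592 = 2×(0.80 − 0.901)/0.0592 = -3.412.
With Q = [H⁺]^2 / ([Ag⁺]^2·P(H₂)), solving for [H⁺] gives log[H⁺] = -3.135, so pH = 3.14.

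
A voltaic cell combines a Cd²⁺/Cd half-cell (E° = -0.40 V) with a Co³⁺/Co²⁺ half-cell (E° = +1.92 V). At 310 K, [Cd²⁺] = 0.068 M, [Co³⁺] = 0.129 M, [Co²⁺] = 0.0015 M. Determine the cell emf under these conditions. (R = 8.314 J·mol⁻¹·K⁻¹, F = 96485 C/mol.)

The Co³⁺/Co²⁺ couple has the higher reduction potential and acts as the cathode, so E°_cell = +1.92 − (-0.40) = 2.32 V.
Balancing electrons gives n = 2; the reaction quotient is Q = [Cd²⁺]·[Co²⁺]^2/[Co³⁺]^2 = 9.19 × 10^-6.
E = E° − (RT/nF) ln Q = 2.32 − (8.314×310)/(2×96485) × (-11.597) = 2.320 + 0.155 = 2.475 V.

2.47 V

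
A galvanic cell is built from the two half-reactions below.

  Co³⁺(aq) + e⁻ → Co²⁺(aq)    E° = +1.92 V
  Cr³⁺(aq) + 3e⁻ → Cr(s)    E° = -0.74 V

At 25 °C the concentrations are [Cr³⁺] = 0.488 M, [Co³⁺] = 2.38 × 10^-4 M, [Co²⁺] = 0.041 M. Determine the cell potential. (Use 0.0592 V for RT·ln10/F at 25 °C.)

2.53 V

The Co³⁺/Co²⁺ couple has the higher reduction potential and acts as the cathode, so E°_cell = +1.92 − (-0.74) = 2.66 V.
Balancing electrons gives n = 3; the reaction quotient is Q = [Cr³⁺]·[Co²⁺]^3/[Co³⁺]^3 = 2.49 × 10^6.
At 25 °C, E = E° − (0.0592/n) log Q = 2.66 − (0.0592/3)(6.397) = 2.660 − 0.126 = 2.534 V.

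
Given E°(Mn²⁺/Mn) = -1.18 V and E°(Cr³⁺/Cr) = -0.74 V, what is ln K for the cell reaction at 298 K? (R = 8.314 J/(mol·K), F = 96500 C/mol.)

ln K = 102.8

E°_cell = -0.74 − (-1.18) = 0.44 V, with n = 6 electrons transferred.
At equilibrium E = 0, so the Nernst equation gives ln K = nFE°/RT = (6)(96500)(0.44)/((8.314)(298)) = 102.83.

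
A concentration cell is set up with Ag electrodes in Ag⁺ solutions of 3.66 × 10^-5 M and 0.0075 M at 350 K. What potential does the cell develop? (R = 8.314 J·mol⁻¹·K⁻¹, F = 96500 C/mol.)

0.16 V

Both half-cells are Ag⁺/Ag, so E°_cell = 0. The concentrated side is the cathode; the cell reaction moves Ag⁺ from high to low concentration with n = 1.
Q = [Ag⁺]_dilute/[Ag⁺]_conc = 3.66 × 10^-5/0.0075 = 0.00488.
E = 0 − (RT/nF) ln Q = −((8.314×350)/(1×96500))(-5.323) = 0.1605 V.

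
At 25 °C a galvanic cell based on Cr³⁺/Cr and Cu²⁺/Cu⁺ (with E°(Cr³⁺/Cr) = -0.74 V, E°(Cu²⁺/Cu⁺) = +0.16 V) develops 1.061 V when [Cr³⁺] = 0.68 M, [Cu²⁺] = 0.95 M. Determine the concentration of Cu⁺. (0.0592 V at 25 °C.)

0.0021 M

From the Nernst equation, log Q = n(E° − E)/0.0592 = 3(0.90 − 1.061)/0.0592 = -8.159, so Q = 6.94 × 10^-9.
With Q = [Cr³⁺]·[Cu⁺]^3/[Cu²⁺]^3 and the known concentrations, [Cu⁺]^3 in the numerator gives [Cu⁺] = 0.0021 M.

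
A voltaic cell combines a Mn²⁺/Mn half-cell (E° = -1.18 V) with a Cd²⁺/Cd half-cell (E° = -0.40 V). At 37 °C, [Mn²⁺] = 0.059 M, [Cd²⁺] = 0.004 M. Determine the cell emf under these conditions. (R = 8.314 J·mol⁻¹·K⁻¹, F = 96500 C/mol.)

The Cd²⁺/Cd couple has the higher reduction potential and acts as the cathode, so E°_cell = -0.40 − (-1.18) = 0.78 V.
Balancing electrons gives n = 2; the reaction quotient is Q = [Mn²⁺]/[Cd²⁺] = 14.7.
E = E° − (RT/nF) ln Q = 0.78 − (8.314×310)/(2×96500) × (2.691) = 0.780 − 0.036 = 0.744 V.

0.744 V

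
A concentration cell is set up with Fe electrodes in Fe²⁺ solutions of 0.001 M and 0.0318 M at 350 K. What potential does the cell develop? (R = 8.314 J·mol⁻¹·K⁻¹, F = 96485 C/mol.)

Both half-cells are Fe²⁺/Fe, so E°_cell = 0. The concentrated side is the cathode; the cell reaction moves Fe²⁺ from high to low concentration with n = 2.
Q = [Fe²⁺]_dilute/[Fe²⁺]_conc = 0.001/0.0318 = 0.0314.
E = 0 − (RT/nF) ln Q = −((8.314×350)/(2×96485))(-3.459) = 0.0522 V.

0.052 V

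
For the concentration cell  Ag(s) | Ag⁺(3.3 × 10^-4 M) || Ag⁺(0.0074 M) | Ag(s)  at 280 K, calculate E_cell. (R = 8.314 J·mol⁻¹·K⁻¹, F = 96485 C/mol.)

0.075 V

Both half-cells are Ag⁺/Ag, so E°_cell = 0. The concentrated side is the cathode; the cell reaction moves Ag⁺ from high to low concentration with n = 1.
Q = [Ag⁺]_dilute/[Ag⁺]_conc = 3.3 × 10^-4/0.0074 = 0.0446.
E = 0 − (RT/nF) ln Q = −((8.314×280)/(1×96485))(-3.110) = 0.0750 V.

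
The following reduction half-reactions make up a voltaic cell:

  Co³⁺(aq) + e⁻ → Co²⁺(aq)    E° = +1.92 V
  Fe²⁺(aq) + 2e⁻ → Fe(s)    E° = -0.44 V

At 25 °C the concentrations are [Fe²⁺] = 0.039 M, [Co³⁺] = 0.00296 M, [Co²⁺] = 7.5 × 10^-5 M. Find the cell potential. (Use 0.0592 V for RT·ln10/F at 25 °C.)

2.50 V

The Co³⁺/Co²⁺ couple has the higher reduction potential and acts as the cathode, so E°_cell = +1.92 − (-0.44) = 2.36 V.
Balancing electrons gives n = 2; the reaction quotient is Q = [Fe²⁺]·[Co²⁺]^2/[Co³⁺]^2 = 2.5 × 10^-5.
At 25 °C, E = E° − (0.0592/n) log Q = 2.36 − (0.0592/2)(-4.601) = 2.360 + 0.136 = 2.496 V.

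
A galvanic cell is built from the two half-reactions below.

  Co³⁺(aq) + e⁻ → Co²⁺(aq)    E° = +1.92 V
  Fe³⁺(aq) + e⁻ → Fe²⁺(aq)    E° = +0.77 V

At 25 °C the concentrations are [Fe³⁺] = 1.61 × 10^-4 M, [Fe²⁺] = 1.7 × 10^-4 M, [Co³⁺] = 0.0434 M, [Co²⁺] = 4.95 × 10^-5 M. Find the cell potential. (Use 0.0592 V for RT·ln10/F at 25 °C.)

1.33 V

The Co³⁺/Co²⁺ couple has the higher reduction potential and acts as the cathode, so E°_cell = +1.92 − (+0.77) = 1.15 V.
Balancing electrons gives n = 1; the reaction quotient is Q = [Fe³⁺]·[Co²⁺]/([Fe²⁺]·[Co³⁺]) = 0.00108.
At 25 °C, E = E° − (0.0592/n) log Q = 1.15 − (0.0592/1)(-2.967) = 1.150 + 0.176 = 1.326 V.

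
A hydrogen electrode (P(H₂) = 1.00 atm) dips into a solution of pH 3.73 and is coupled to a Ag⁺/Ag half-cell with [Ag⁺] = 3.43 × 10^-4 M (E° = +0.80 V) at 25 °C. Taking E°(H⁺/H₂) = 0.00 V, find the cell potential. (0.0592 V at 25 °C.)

The Ag⁺/Ag couple is the cathode, so E°_cell = 0.80 V; n = 2.
[H⁺] = 10^(−3.73) = 1.9 × 10^-4 M, and Q = [H⁺]^2 / ([Ag⁺]^2·P(H₂)) = 0.295.
E = E° − (0.0592/2) log Q = 0.80 − (0.0592/2)(-0.531) = 0.816 V.

0.82 V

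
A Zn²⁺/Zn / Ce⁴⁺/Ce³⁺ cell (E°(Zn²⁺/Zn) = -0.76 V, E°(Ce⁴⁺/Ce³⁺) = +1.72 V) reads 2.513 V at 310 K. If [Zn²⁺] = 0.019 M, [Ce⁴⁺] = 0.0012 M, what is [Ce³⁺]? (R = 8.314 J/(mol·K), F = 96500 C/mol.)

0.0025 M

From the Nernst equation, ln Q = nF(E° − E)/RT = 2×96500×(2.48 − 2.513)/(8.314×310) = -2.471, so Q = 0.0845.
With Q = [Zn²⁺]·[Ce³⁺]^2/[Ce⁴⁺]^2 and the known concentrations, [Ce³⁺]^2 in the numerator gives [Ce³⁺] = 0.0025 M.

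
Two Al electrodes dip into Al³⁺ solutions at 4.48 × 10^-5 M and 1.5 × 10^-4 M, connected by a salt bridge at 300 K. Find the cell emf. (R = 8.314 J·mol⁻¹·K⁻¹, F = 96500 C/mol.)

0.010 V

Both half-cells are Al³⁺/Al, so E°_cell = 0. The concentrated side is the cathode; the cell reaction moves Al³⁺ from high to low concentration with n = 3.
Q = [Al³⁺]_dilute/[Al³⁺]_conc = 4.48 × 10^-5/1.5 × 10^-4 = 0.299.
E = 0 − (RT/nF) ln Q = −((8.314×300)/(3×96500))(-1.208) = 0.0104 V.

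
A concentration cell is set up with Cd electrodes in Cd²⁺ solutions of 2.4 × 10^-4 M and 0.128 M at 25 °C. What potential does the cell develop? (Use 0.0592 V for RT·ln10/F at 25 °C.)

0.081 V

Both half-cells are Cd²⁺/Cd, so E°_cell = 0. The concentrated side is the cathode; the cell reaction moves Cd²⁺ from high to low concentration with n = 2.
Q = [Cd²⁺]_dilute/[Cd²⁺]_conc = 2.4 × 10^-4/0.128 = 0.00188.
E = 0 − (0.0592/2) log Q = −(0.0592/2)(-2.727) = 0.0807 V.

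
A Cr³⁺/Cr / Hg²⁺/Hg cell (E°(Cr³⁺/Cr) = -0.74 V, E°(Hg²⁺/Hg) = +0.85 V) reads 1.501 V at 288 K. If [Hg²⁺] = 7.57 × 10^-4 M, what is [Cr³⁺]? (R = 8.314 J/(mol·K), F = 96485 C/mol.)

From the Nernst equation, ln Q = nF(E° − E)/RT = 6×96485×(1.59 − 1.501)/(8.314×288) = 21.518, so Q = 2.21 × 10^9.
With Q = [Cr³⁺]^2/[Hg²⁺]^3 and the known concentrations, [Cr³⁺]^2 in the numerator gives [Cr³⁺] = 0.98 M.

0.98 M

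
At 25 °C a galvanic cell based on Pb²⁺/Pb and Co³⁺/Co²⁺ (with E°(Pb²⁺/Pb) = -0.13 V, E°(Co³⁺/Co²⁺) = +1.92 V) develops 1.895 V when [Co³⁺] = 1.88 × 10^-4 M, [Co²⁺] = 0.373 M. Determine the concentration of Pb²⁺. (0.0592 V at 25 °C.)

From the Nernst equation, log Q = n(E° − E)/0.0592 = 2(2.05 − 1.895)/0.0592 = 5.236, so Q = 1.72 × 10^5.
With Q = [Pb²⁺]·[Co²⁺]^2/[Co³⁺]^2 and the known concentrations, [Pb²⁺] in the numerator gives [Pb²⁺] = 0.044 M.

0.044 M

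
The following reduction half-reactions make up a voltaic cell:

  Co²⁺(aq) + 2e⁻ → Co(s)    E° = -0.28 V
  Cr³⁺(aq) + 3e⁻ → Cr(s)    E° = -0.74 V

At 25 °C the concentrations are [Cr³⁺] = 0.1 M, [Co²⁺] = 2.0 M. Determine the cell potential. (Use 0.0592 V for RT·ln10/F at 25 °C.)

The Co²⁺/Co couple has the higher reduction potential and acts as the cathode, so E°_cell = -0.28 − (-0.74) = 0.46 V.
Balancing electrons gives n = 6; the reaction quotient is Q = [Cr³⁺]^2/[Co²⁺]^3 = 0.00125.
At 25 °C, E = E° − (0.0592/n) log Q = 0.46 − (0.0592/6)(-2.903) = 0.460 + 0.029 = 0.489 V.

0.489 V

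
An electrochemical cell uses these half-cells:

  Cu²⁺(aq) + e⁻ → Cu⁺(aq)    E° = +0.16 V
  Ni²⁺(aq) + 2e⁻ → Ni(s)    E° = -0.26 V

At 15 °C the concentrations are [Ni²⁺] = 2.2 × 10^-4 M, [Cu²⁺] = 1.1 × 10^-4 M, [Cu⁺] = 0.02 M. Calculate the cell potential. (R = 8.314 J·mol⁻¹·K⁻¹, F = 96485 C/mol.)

0.395 V

The Cu²⁺/Cu⁺ couple has the higher reduction potential and acts as the cathode, so E°_cell = +0.16 − (-0.26) = 0.42 V.
Balancing electrons gives n = 2; the reaction quotient is Q = [Ni²⁺]·[Cu⁺]^2/[Cu²⁺]^2 = 7.27.
E = E° − (RT/nF) ln Q = 0.42 − (8.314×288)/(2×96485) × (1.984) = 0.420 − 0.025 = 0.395 V.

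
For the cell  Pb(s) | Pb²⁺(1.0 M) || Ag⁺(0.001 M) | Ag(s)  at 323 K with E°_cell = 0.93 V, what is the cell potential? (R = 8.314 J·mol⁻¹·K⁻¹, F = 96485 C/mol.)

0.738 V

Balancing electrons gives n = 2; the reaction quotient is Q = [Pb²⁺]/[Ag⁺]^2 = 1 × 10^6.
E = E° − (RT/nF) ln Q = 0.93 − (8.314×323)/(2×96485) × (13.816) = 0.930 − 0.192 = 0.738 V.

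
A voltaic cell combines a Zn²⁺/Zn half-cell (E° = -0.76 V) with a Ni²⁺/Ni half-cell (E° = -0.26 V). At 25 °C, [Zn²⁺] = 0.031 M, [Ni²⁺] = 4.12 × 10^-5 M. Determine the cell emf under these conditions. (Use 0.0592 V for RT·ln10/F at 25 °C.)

The Ni²⁺/Ni couple has the higher reduction potential and acts as the cathode, so E°_cell = -0.26 − (-0.76) = 0.50 V.
Balancing electrons gives n = 2; the reaction quotient is Q = [Zn²⁺]/[Ni²⁺] = 752.
At 25 °C, E = E° − (0.0592/n) log Q = 0.50 − (0.0592/2)(2.876) = 0.500 − 0.085 = 0.415 V.

0.415 V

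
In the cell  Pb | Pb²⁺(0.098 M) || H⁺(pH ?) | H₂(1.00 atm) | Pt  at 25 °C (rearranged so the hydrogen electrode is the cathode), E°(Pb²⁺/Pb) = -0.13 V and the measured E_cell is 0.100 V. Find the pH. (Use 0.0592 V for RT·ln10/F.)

pH = 1.01

E°_cell = 0.13 V and n = 2.
log Q = n(E° − E)/0.0592 = 2×(0.13 − 0.100)/0.0592 = 1.014.
With Q = [Pb²⁺]·P(H₂) / [H⁺]^2, solving for [H⁺] gives log[H⁺] = -1.011, so pH = 1.01.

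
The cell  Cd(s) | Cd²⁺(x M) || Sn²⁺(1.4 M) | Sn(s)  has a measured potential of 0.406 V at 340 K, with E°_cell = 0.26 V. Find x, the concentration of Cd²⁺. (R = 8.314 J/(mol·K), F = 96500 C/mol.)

From the Nernst equation, ln Q = nF(E° − E)/RT = 2×96500×(0.26 − 0.406)/(8.314×340) = -9.968, so Q = 4.69 × 10^-5.
With Q = [Cd²⁺]/[Sn²⁺] and the known concentrations, [Cd²⁺] in the numerator gives [Cd²⁺] = 6.6 × 10^-5 M.

6.6 × 10^-5 M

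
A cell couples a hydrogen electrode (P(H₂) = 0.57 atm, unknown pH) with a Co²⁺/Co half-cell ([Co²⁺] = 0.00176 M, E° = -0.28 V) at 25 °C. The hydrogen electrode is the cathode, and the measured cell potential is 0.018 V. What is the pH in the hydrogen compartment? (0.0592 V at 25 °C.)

E°_cell = 0.28 V and n = 2.
log Q = n(E° − E)/0.0592 = 2×(0.28 − 0.018)/0.0592 = 8.851.
With Q = [Co²⁺]·P(H₂) / [H⁺]^2, solving for [H⁺] gives log[H⁺] = -5.925, so pH = 5.92.

pH = 5.92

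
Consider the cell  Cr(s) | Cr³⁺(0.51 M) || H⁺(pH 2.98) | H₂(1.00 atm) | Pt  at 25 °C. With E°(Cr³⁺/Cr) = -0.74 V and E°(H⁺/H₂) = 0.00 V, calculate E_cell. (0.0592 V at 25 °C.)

The hydrogen couple is the cathode, so E°_cell = 0.74 V; n = 6.
[H⁺] = 10^(−2.98) = 0.0010 M, and Q = [Cr³⁺]^2·P(H₂)^3 / [H⁺]^6 = 1.97 × 10^17.
E = E° − (0.0592/6) log Q = 0.74 − (0.0592/6)(17.295) = 0.569 V.

0.57 V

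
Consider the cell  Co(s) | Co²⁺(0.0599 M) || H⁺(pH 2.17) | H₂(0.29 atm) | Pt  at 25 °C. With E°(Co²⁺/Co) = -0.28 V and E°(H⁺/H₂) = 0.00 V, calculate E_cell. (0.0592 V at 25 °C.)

The hydrogen couple is the cathode, so E°_cell = 0.28 V; n = 2.
[H⁺] = 10^(−2.17) = 0.0068 M, and Q = [Co²⁺]·P(H₂) / [H⁺]^2 = 380.
E = E° − (0.0592/2) log Q = 0.28 − (0.0592/2)(2.580) = 0.204 V.

0.20 V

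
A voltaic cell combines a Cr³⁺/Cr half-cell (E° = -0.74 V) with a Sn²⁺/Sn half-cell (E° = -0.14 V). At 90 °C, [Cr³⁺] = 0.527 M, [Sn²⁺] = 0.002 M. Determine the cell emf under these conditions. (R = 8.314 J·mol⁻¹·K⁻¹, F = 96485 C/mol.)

The Sn²⁺/Sn couple has the higher reduction potential and acts as the cathode, so E°_cell = -0.14 − (-0.74) = 0.60 V.
Balancing electrons gives n = 6; the reaction quotient is Q = [Cr³⁺]^2/[Sn²⁺]^3 = 3.47 × 10^7.
E = E° − (RT/nF) ln Q = 0.60 − (8.314×363)/(6×96485) × (17.363) = 0.600 − 0.091 = 0.509 V.

0.509 V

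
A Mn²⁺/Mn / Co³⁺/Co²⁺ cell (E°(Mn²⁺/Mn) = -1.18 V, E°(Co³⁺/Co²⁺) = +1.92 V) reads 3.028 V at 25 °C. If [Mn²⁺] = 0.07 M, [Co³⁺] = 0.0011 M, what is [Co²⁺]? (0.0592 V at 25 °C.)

0.068 M

From the Nernst equation, log Q = n(E° − E)/0.0592 = 2(3.10 − 3.028)/0.0592 = 2.432, so Q = 271.
With Q = [Mn²⁺]·[Co²⁺]^2/[Co³⁺]^2 and the known concentrations, [Co²⁺]^2 in the numerator gives [Co²⁺] = 0.068 M.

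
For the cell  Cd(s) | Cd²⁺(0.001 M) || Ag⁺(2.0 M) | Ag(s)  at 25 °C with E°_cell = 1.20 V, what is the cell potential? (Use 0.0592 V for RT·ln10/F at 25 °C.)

Balancing electrons gives n = 2; the reaction quotient is Q = [Cd²⁺]/[Ag⁺]^2 = 2.5 × 10^-4.
At 25 °C, E = E° − (0.0592/n) log Q = 1.20 − (0.0592/2)(-3.602) = 1.200 + 0.107 = 1.307 V.

1.31 V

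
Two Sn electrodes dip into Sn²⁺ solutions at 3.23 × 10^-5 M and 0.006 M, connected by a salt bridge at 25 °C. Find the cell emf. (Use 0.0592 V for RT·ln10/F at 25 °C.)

0.067 V

Both half-cells are Sn²⁺/Sn, so E°_cell = 0. The concentrated side is the cathode; the cell reaction moves Sn²⁺ from high to low concentration with n = 2.
Q = [Sn²⁺]_dilute/[Sn²⁺]_conc = 3.23 × 10^-5/0.006 = 0.00538.
E = 0 − (0.0592/2) log Q = −(0.0592/2)(-2.269) = 0.0672 V.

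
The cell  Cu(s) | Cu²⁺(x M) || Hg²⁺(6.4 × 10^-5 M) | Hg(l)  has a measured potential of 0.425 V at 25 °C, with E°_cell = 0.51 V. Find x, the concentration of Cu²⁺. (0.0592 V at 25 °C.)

0.048 M

From the Nernst equation, log Q = n(E° − E)/0.0592 = 2(0.51 − 0.425)/0.0592 = 2.872, so Q = 744.
With Q = [Cu²⁺]/[Hg²⁺] and the known concentrations, [Cu²⁺] in the numerator gives [Cu²⁺] = 0.048 M.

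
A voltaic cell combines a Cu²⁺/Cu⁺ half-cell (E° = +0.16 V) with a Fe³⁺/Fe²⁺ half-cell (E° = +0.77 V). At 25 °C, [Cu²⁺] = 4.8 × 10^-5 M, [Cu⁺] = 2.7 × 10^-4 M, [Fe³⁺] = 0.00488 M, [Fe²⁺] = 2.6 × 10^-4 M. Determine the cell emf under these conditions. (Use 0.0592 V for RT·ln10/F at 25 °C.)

The Fe³⁺/Fe²⁺ couple has the higher reduction potential and acts as the cathode, so E°_cell = +0.77 − (+0.16) = 0.61 V.
Balancing electrons gives n = 1; the reaction quotient is Q = [Cu²⁺]·[Fe²⁺]/([Cu⁺]·[Fe³⁺]) = 0.00947.
At 25 °C, E = E° − (0.0592/n) log Q = 0.61 − (0.0592/1)(-2.024) = 0.610 + 0.120 = 0.730 V.

0.730 V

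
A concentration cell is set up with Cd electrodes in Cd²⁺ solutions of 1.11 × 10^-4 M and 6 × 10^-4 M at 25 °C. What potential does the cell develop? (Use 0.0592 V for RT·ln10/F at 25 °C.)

Both half-cells are Cd²⁺/Cd, so E°_cell = 0. The concentrated side is the cathode; the cell reaction moves Cd²⁺ from high to low concentration with n = 2.
Q = [Cd²⁺]_dilute/[Cd²⁺]_conc = 1.11 × 10^-4/6 × 10^-4 = 0.185.
E = 0 − (0.0592/2) log Q = −(0.0592/2)(-0.733) = 0.0217 V.

0.022 V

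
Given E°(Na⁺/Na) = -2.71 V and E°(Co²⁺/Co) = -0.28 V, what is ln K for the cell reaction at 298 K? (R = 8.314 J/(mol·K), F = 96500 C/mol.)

E°_cell = -0.28 − (-2.71) = 2.43 V, with n = 2 electrons transferred.
At equilibrium E = 0, so the Nernst equation gives ln K = nFE°/RT = (2)(96500)(2.43)/((8.314)(298)) = 189.29.

ln K = 189.3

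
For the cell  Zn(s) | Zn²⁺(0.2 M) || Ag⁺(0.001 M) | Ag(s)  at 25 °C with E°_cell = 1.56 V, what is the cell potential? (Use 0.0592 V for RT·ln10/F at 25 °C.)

Balancing electrons gives n = 2; the reaction quotient is Q = [Zn²⁺]/[Ag⁺]^2 = 2 × 10^5.
At 25 °C, E = E° − (0.0592/n) log Q = 1.56 − (0.0592/2)(5.301) = 1.560 − 0.157 = 1.403 V.

1.40 V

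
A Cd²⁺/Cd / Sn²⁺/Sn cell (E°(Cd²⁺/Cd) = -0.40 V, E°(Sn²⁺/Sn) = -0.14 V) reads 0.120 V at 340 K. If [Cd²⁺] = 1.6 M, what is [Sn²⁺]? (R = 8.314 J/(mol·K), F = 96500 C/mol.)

From the Nernst equation, ln Q = nF(E° − E)/RT = 2×96500×(0.26 − 0.120)/(8.314×340) = 9.559, so Q = 1.42 × 10^4.
With Q = [Cd²⁺]/[Sn²⁺] and the known concentrations, [Sn²⁺] in the denominator gives [Sn²⁺] = 1.1 × 10^-4 M.

1.1 × 10^-4 M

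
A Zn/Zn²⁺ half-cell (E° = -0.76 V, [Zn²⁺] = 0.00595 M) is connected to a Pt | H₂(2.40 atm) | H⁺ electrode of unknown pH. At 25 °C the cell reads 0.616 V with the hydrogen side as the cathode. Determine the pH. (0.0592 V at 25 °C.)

pH = 3.36

E°_cell = 0.76 V and n = 2.
log Q = n(E° − E)/0.0592 = 2×(0.76 − 0.616)/0.0592 = 4.865.
With Q = [Zn²⁺]·P(H₂) / [H⁺]^2, solving for [H⁺] gives log[H⁺] = -3.355, so pH = 3.36.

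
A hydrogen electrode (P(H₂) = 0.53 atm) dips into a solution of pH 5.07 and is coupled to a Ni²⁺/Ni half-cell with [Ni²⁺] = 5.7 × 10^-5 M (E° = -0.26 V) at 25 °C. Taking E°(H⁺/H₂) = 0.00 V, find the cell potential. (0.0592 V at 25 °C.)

0.094 V

The hydrogen couple is the cathode, so E°_cell = 0.26 V; n = 2.
[H⁺] = 10^(−5.07) = 8.5 × 10^-6 M, and Q = [Ni²⁺]·P(H₂) / [H⁺]^2 = 4.17 × 10^5.
E = E° − (0.0592/2) log Q = 0.26 − (0.0592/2)(5.620) = 0.094 V.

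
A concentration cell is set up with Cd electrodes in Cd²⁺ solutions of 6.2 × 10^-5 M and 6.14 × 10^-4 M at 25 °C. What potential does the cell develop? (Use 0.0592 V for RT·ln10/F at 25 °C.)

Both half-cells are Cd²⁺/Cd, so E°_cell = 0. The concentrated side is the cathode; the cell reaction moves Cd²⁺ from high to low concentration with n = 2.
Q = [Cd²⁺]_dilute/[Cd²⁺]_conc = 6.2 × 10^-5/6.14 × 10^-4 = 0.101.
E = 0 − (0.0592/2) log Q = −(0.0592/2)(-0.996) = 0.0295 V.

0.029 V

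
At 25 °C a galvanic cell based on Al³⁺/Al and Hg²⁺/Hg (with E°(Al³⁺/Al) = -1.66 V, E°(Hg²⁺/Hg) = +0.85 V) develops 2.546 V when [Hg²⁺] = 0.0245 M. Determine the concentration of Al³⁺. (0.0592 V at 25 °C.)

5.7 × 10^-5 M

From the Nernst equation, log Q = n(E° − E)/0.0592 = 6(2.51 − 2.546)/0.0592 = -3.649, so Q = 2.25 × 10^-4.
With Q = [Al³⁺]^2/[Hg²⁺]^3 and the known concentrations, [Al³⁺]^2 in the numerator gives [Al³⁺] = 5.7 × 10^-5 M.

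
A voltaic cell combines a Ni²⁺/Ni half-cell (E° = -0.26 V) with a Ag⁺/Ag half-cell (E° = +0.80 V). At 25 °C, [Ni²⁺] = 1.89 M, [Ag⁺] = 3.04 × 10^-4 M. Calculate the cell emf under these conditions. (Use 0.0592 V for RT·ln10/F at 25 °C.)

0.844 V

The Ag⁺/Ag couple has the higher reduction potential and acts as the cathode, so E°_cell = +0.80 − (-0.26) = 1.06 V.
Balancing electrons gives n = 2; the reaction quotient is Q = [Ni²⁺]/[Ag⁺]^2 = 2.05 × 10^7.
At 25 °C, E = E° − (0.0592/n) log Q = 1.06 − (0.0592/2)(7.311) = 1.060 − 0.216 = 0.844 V.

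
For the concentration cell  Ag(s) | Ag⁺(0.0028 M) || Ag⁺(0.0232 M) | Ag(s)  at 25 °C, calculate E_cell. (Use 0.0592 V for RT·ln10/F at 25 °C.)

0.054 V

Both half-cells are Ag⁺/Ag, so E°_cell = 0. The concentrated side is the cathode; the cell reaction moves Ag⁺ from high to low concentration with n = 1.
Q = [Ag⁺]_dilute/[Ag⁺]_conc = 0.0028/0.0232 = 0.121.
E = 0 − (0.0592/1) log Q = −(0.0592/1)(-0.918) = 0.0543 V.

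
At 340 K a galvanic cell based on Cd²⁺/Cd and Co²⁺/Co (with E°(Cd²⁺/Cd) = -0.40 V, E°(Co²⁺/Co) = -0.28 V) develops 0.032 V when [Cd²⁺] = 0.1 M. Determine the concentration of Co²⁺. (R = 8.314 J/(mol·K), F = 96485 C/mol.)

From the Nernst equation, ln Q = nF(E° − E)/RT = 2×96485×(0.12 − 0.032)/(8.314×340) = 6.007, so Q = 406.
With Q = [Cd²⁺]/[Co²⁺] and the known concentrations, [Co²⁺] in the denominator gives [Co²⁺] = 2.5 × 10^-4 M.

2.5 × 10^-4 M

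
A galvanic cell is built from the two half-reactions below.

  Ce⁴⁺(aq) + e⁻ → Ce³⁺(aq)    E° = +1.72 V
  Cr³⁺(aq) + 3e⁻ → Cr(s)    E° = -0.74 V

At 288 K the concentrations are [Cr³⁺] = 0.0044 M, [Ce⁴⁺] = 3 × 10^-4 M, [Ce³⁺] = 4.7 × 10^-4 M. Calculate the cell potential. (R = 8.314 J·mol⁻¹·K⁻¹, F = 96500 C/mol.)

2.49 V

The Ce⁴⁺/Ce³⁺ couple has the higher reduction potential and acts as the cathode, so E°_cell = +1.72 − (-0.74) = 2.46 V.
Balancing electrons gives n = 3; the reaction quotient is Q = [Cr³⁺]·[Ce³⁺]^3/[Ce⁴⁺]^3 = 0.0169.
E = E° − (RT/nF) ln Q = 2.46 − (8.314×288)/(3×96500) × (-4.079) = 2.460 + 0.034 = 2.494 V.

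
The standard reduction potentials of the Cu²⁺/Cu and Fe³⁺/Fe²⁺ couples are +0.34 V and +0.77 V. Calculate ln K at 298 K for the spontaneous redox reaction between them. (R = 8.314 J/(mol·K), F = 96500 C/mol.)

ln K = 33.5

E°_cell = +0.77 − (+0.34) = 0.43 V, with n = 2 electrons transferred.
At equilibrium E = 0, so the Nernst equation gives ln K = nFE°/RT = (2)(96500)(0.43)/((8.314)(298)) = 33.50.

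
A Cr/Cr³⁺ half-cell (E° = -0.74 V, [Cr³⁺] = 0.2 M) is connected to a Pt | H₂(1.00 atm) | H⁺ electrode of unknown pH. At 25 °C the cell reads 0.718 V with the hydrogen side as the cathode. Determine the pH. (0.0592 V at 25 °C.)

E°_cell = 0.74 V and n = 6.
log Q = n(E° − E)/0.0592 = 6×(0.74 − 0.718)/0.0592 = 2.230.
With Q = [Cr³⁺]^2·P(H₂)^3 / [H⁺]^6, solving for [H⁺] gives log[H⁺] = -0.605, so pH = 0.60.

pH = 0.60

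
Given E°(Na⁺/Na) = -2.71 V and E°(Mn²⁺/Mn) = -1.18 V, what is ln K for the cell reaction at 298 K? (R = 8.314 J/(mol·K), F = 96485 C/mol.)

E°_cell = -1.18 − (-2.71) = 1.53 V, with n = 2 electrons transferred.
At equilibrium E = 0, so the Nernst equation gives ln K = nFE°/RT = (2)(96485)(1.53)/((8.314)(298)) = 119.17.

ln K = 119.2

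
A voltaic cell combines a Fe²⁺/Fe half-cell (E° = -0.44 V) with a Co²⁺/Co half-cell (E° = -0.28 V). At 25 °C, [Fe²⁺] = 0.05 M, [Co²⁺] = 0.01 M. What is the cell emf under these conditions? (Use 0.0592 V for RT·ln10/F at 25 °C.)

0.139 V

The Co²⁺/Co couple has the higher reduction potential and acts as the cathode, so E°_cell = -0.28 − (-0.44) = 0.16 V.
Balancing electrons gives n = 2; the reaction quotient is Q = [Fe²⁺]/[Co²⁺] = 5.00.
At 25 °C, E = E° − (0.0592/n) log Q = 0.16 − (0.0592/2)(0.699) = 0.160 − 0.021 = 0.139 V.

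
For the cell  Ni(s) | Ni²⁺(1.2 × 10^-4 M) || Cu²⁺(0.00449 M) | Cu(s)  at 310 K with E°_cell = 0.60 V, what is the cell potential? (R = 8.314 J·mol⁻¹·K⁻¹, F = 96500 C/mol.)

Balancing electrons gives n = 2; the reaction quotient is Q = [Ni²⁺]/[Cu²⁺] = 0.0267.
E = E° − (RT/nF) ln Q = 0.60 − (8.314×310)/(2×96500) × (-3.622) = 0.600 + 0.048 = 0.648 V.

0.648 V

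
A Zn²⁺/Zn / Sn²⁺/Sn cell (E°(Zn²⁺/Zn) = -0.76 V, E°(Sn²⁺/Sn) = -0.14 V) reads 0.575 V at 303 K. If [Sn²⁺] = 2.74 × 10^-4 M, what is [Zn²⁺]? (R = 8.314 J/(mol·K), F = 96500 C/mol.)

From the Nernst equation, ln Q = nF(E° − E)/RT = 2×96500×(0.62 − 0.575)/(8.314×303) = 3.448, so Q = 31.4.
With Q = [Zn²⁺]/[Sn²⁺] and the known concentrations, [Zn²⁺] in the numerator gives [Zn²⁺] = 0.0086 M.

0.0086 M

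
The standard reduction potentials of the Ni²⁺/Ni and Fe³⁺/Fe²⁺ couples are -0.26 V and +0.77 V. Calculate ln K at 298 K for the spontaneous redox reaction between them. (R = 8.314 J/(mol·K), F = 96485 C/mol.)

ln K = 80.2

E°_cell = +0.77 − (-0.26) = 1.03 V, with n = 2 electrons transferred.
At equilibrium E = 0, so the Nernst equation gives ln K = nFE°/RT = (2)(96485)(1.03)/((8.314)(298)) = 80.22.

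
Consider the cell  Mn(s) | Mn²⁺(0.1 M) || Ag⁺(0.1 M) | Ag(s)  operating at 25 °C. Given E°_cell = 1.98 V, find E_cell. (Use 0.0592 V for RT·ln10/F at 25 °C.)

1.95 V

Balancing electrons gives n = 2; the reaction quotient is Q = [Mn²⁺]/[Ag⁺]^2 = 10.0.
At 25 °C, E = E° − (0.0592/n) log Q = 1.98 − (0.0592/2)(1.000) = 1.980 − 0.030 = 1.950 V.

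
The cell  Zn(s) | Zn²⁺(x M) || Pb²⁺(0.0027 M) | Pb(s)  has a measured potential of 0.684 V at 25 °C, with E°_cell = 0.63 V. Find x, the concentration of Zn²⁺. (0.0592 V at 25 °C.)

From the Nernst equation, log Q = n(E° − E)/0.0592 = 2(0.63 − 0.684)/0.0592 = -1.824, so Q = 0.0150.
With Q = [Zn²⁺]/[Pb²⁺] and the known concentrations, [Zn²⁺] in the numerator gives [Zn²⁺] = 4 × 10^-5 M.

4 × 10^-5 M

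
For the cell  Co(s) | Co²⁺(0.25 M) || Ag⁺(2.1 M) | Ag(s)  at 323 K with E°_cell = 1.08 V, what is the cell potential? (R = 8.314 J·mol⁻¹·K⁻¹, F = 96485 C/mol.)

1.12 V

Balancing electrons gives n = 2; the reaction quotient is Q = [Co²⁺]/[Ag⁺]^2 = 0.0567.
E = E° − (RT/nF) ln Q = 1.08 − (8.314×323)/(2×96485) × (-2.870) = 1.080 + 0.040 = 1.120 V.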